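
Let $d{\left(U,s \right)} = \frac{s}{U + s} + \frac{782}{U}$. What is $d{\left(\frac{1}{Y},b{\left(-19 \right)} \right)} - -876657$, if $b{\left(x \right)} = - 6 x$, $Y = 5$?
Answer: $\frac{502804327}{571} \approx 8.8057 \cdot 10^{5}$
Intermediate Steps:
$d{\left(U,s \right)} = \frac{782}{U} + \frac{s}{U + s}$
$d{\left(\frac{1}{Y},b{\left(-19 \right)} \right)} - -876657 = \frac{\frac{782}{5} + 782 \left(\left(-6\right) \left(-19\right)\right) + \frac{\left(-6\right) \left(-19\right)}{5}}{\frac{1}{5} \left(\frac{1}{5} - -114\right)} - -876657 = \frac{\frac{1}{\frac{1}{5}} \left(782 \cdot \frac{1}{5} + 782 \cdot 114 + \frac{1}{5} \cdot 114\right)}{\frac{1}{5} + 114} + 876657 = \frac{5 \left(\frac{782}{5} + 89148 + \frac{114}{5}\right)}{\frac{571}{5}} + 876657 = 5 \cdot \frac{5}{571} \cdot \frac{446636}{5} + 876657 = \frac{2233180}{571} + 876657 = \frac{502804327}{571}$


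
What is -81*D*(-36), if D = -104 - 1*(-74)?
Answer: -87480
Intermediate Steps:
D = -30 (D = -104 + 74 = -30)
-81*D*(-36) = -81*(-30)*(-36) = 2430*(-36) = -87480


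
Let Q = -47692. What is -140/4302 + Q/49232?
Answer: -26507933/26474508 ≈ -1.0013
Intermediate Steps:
-140/4302 + Q/49232 = -140/4302 - 47692/49232 = -140*1/4302 - 47692*1/49232 = -70/2151 - 11923/12308 = -26507933/26474508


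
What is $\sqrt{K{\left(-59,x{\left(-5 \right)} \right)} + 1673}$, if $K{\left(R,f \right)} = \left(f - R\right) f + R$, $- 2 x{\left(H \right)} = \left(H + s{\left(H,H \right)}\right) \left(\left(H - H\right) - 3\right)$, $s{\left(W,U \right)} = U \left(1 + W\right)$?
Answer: $\frac{\sqrt{13791}}{2} \approx 58.718$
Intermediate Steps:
$x{\left(H \right)} = \frac{3 H}{2} + \frac{3 H \left(1 + H\right)}{2}$ ($x{\left(H \right)} = - \frac{\left(H + H \left(1 + H\right)\right) \left(\left(H - H\right) - 3\right)}{2} = - \frac{\left(H + H \left(1 + H\right)\right) \left(0 - 3\right)}{2} = - \frac{\left(H + H \left(1 + H\right)\right) \left(-3\right)}{2} = - \frac{- 3 H - 3 H \left(1 + H\right)}{2} = \frac{3 H}{2} + \frac{3 H \left(1 + H\right)}{2}$)
$K{\left(R,f \right)} = R + f \left(f - R\right)$ ($K{\left(R,f \right)} = f \left(f - R\right) + R = R + f \left(f - R\right)$)
$\sqrt{K{\left(-59,x{\left(-5 \right)} \right)} + 1673} = \sqrt{\left(-59 + \left(\frac{3}{2} \left(-5\right) \left(2 - 5\right)\right)^{2} - - 59 \cdot \frac{3}{2} \left(-5\right) \left(2 - 5\right)\right) + 1673} = \sqrt{\left(-59 + \left(\frac{3}{2} \left(-5\right) \left(-3\right)\right)^{2} - - 59 \cdot \frac{3}{2} \left(-5\right) \left(-3\right)\right) + 1673} = \sqrt{\left(-59 + \left(\frac{45}{2}\right)^{2} - \left(-59\right) \frac{45}{2}\right) + 1673} = \sqrt{\left(-59 + \frac{2025}{4} + \frac{2655}{2}\right) + 1673} = \sqrt{\frac{7099}{4} + 1673} = \sqrt{\frac{13791}{4}} = \frac{\sqrt{13791}}{2}$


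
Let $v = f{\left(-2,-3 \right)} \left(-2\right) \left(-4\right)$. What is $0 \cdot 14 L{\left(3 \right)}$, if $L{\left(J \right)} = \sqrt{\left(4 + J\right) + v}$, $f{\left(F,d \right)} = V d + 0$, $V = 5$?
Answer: $0$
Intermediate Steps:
$f{\left(F,d \right)} = 5 d$ ($f{\left(F,d \right)} = 5 d + 0 = 5 d$)
$v = -120$ ($v = 5 \left(-3\right) \left(-2\right) \left(-4\right) = \left(-15\right) \left(-2\right) \left(-4\right) = 30 \left(-4\right) = -120$)
$L{\left(J \right)} = \sqrt{-116 + J}$ ($L{\left(J \right)} = \sqrt{\left(4 + J\right) - 120} = \sqrt{-116 + J}$)
$0 \cdot 14 L{\left(3 \right)} = 0 \cdot 14 \sqrt{-116 + 3} = 0 \sqrt{-113} = 0 i \sqrt{113} = 0$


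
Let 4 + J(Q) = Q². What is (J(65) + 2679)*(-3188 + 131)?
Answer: -21093300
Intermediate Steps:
J(Q) = -4 + Q²
(J(65) + 2679)*(-3188 + 131) = ((-4 + 65²) + 2679)*(-3188 + 131) = ((-4 + 4225) + 2679)*(-3057) = (4221 + 2679)*(-3057) = 6900*(-3057) = -21093300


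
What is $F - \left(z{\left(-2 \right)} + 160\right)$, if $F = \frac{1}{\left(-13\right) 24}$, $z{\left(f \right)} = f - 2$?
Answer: $- \frac{48673}{312} \approx -156.0$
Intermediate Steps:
$z{\left(f \right)} = -2 + f$
$F = - \frac{1}{312}$ ($F = \frac{1}{-312} = - \frac{1}{312} \approx -0.0032051$)
$F - \left(z{\left(-2 \right)} + 160\right) = - \frac{1}{312} - \left(\left(-2 - 2\right) + 160\right) = - \frac{1}{312} - \left(-4 + 160\right) = - \frac{1}{312} - 156 = - \frac{48673}{312}$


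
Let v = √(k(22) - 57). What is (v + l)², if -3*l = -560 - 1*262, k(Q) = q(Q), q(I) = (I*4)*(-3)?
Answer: (274 + I*√321)² ≈ 74755.0 + 9818.2*I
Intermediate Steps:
q(I) = -12*I (q(I) = (4*I)*(-3) = -12*I)
k(Q) = -12*Q
v = I*√321 (v = √(-12*22 - 57) = √(-264 - 57) = √(-321) = I*√321 ≈ 17.916*I)
l = 274 (l = -(-560 - 1*262)/3 = -(-560 - 262)/3 = -⅓*(-822) = 274)
(v + l)² = (I*√321 + 274)² = (274 + I*√321)²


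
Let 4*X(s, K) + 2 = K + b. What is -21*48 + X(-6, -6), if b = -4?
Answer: -1011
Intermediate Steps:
X(s, K) = -3/2 + K/4 (X(s, K) = -½ + (K - 4)/4 = -½ + (-4 + K)/4 = -½ + (-1 + K/4) = -3/2 + K/4)
-21*48 + X(-6, -6) = -21*48 + (-3/2 + (¼)*(-6)) = -1008 + (-3/2 - 3/2) = -1008 - 3 = -1011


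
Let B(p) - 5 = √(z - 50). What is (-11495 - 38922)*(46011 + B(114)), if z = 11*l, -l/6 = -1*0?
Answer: -2319988672 - 252085*I*√2 ≈ -2.32e+9 - 3.565e+5*I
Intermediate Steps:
l = 0 (l = -(-6)*0 = -6*0 = 0)
z = 0 (z = 11*0 = 0)
B(p) = 5 + 5*I*√2 (B(p) = 5 + √(0 - 50) = 5 + √(-50) = 5 + 5*I*√2)
(-11495 - 38922)*(46011 + B(114)) = (-11495 - 38922)*(46011 + (5 + 5*I*√2)) = -50417*(46016 + 5*I*√2) = -2319988672 - 252085*I*√2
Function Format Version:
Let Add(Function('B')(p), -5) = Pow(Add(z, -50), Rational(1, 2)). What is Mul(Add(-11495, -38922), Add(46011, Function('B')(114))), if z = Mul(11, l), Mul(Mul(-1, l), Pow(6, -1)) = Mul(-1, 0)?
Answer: Add(-2319988672, Mul(-252085, I, Pow(2, Rational(1, 2)))) ≈ Add(-2.3200e+9, Mul(-3.5650e+5, I))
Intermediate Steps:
l = 0 (l = Mul(-6, Mul(-1, 0)) = Mul(-6, 0) = 0)
z = 0 (z = Mul(11, 0) = 0)
Function('B')(p) = Add(5, Mul(5, I, Pow(2, Rational(1, 2)))) (Function('B')(p) = Add(5, Pow(Add(0, -50), Rational(1, 2))) = Add(5, Pow(-50, Rational(1, 2))) = Add(5, Mul(5, I, Pow(2, Rational(1, 2)))))
Mul(Add(-11495, -38922), Add(46011, Function('B')(114))) = Mul(Add(-11495, -38922), Add(46011, Add(5, Mul(5, I, Pow(2, Rational(1, 2)))))) = Mul(-50417, Add(46016, Mul(5, I, Pow(2, Rational(1, 2))))) = Add(-2319988672, Mul(-252085, I, Pow(2, Rational(1, 2))))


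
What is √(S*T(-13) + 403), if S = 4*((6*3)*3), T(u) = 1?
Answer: √619 ≈ 24.880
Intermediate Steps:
S = 216 (S = 4*(18*3) = 4*54 = 216)
√(S*T(-13) + 403) = √(216*1 + 403) = √(216 + 403) = √619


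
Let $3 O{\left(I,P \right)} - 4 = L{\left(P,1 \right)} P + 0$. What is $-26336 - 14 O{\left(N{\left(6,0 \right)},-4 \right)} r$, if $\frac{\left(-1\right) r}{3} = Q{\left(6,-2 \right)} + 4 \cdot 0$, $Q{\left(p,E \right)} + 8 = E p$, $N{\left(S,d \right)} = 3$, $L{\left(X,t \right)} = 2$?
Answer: $-25216$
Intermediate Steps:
$Q{\left(p,E \right)} = -8 + E p$
$O{\left(I,P \right)} = \frac{4}{3} + \frac{2 P}{3}$ ($O{\left(I,P \right)} = \frac{4}{3} + \frac{2 P + 0}{3} = \frac{4}{3} + \frac{2 P}{3}$)
$r = 60$ ($r = - 3 \left(\left(-8 - 12\right) + 4 \cdot 0\right) = - 3 \left(\left(-8 - 12\right) + 0\right) = - 3 \left(-20 + 0\right) = \left(-3\right) \left(-20\right) = 60$)
$-26336 - 14 O{\left(N{\left(6,0 \right)},-4 \right)} r = -26336 - 14 \left(\frac{4}{3} + \frac{2}{3} \left(-4\right)\right) 60 = -26336 - 14 \left(\frac{4}{3} - \frac{8}{3}\right) 60 = -26336 - 14 \left(- \frac{4}{3}\right) 60 = -26336 - \left(- \frac{56}{3}\right) 60 = -26336 - -1120 = -26336 + 1120 = -25216$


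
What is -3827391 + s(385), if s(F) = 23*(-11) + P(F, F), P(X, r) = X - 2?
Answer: -3827261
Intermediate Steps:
P(X, r) = -2 + X
s(F) = -255 + F (s(F) = 23*(-11) + (-2 + F) = -253 + (-2 + F) = -255 + F)
-3827391 + s(385) = -3827391 + (-255 + 385) = -3827391 + 130 = -3827261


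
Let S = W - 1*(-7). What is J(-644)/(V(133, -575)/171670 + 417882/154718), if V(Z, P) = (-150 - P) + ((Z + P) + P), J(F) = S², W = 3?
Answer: 664010976500/17911552471 ≈ 37.072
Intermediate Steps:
S = 10 (S = 3 - 1*(-7) = 3 + 7 = 10)
J(F) = 100 (J(F) = 10² = 100)
V(Z, P) = -150 + P + Z (V(Z, P) = (-150 - P) + ((P + Z) + P) = (-150 - P) + (Z + 2*P) = -150 + P + Z)
J(-644)/(V(133, -575)/171670 + 417882/154718) = 100/((-150 - 575 + 133)/171670 + 417882/154718) = 100/(-592*1/171670 + 417882*(1/154718)) = 100/(-296/85835 + 208941/77359) = 100/(17911552471/6640109765) = 100*(6640109765/17911552471) = 664010976500/17911552471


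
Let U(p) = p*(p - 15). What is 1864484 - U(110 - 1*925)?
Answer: 1188034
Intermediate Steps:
U(p) = p*(-15 + p)
1864484 - U(110 - 1*925) = 1864484 - (110 - 1*925)*(-15 + (110 - 1*925)) = 1864484 - (110 - 925)*(-15 + (110 - 925)) = 1864484 - (-815)*(-15 - 815) = 1864484 - (-815)*(-830) = 1864484 - 1*676450 = 1864484 - 676450 = 1188034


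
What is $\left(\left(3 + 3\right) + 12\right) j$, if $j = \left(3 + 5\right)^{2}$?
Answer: $1152$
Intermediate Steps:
$j = 64$ ($j = 8^{2} = 64$)
$\left(\left(3 + 3\right) + 12\right) j = \left(\left(3 + 3\right) + 12\right) 64 = \left(6 + 12\right) 64 = 18 \cdot 64 = 1152$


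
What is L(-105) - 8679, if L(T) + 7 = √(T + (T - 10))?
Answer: -8686 + 2*I*√55 ≈ -8686.0 + 14.832*I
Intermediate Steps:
L(T) = -7 + √(-10 + 2*T) (L(T) = -7 + √(T + (T - 10)) = -7 + √(T + (-10 + T)) = -7 + √(-10 + 2*T))
L(-105) - 8679 = (-7 + √(-10 + 2*(-105))) - 8679 = (-7 + √(-10 - 210)) - 8679 = (-7 + √(-220)) - 8679 = (-7 + 2*I*√55) - 8679 = -8686 + 2*I*√55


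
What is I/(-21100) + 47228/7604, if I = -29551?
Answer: 305304151/40111100 ≈ 7.6115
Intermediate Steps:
I/(-21100) + 47228/7604 = -29551/(-21100) + 47228/7604 = -29551*(-1/21100) + 47228*(1/7604) = 29551/21100 + 11807/1901 = 305304151/40111100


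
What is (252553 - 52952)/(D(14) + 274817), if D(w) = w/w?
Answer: 199601/274818 ≈ 0.72630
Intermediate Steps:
D(w) = 1
(252553 - 52952)/(D(14) + 274817) = (252553 - 52952)/(1 + 274817) = 199601/274818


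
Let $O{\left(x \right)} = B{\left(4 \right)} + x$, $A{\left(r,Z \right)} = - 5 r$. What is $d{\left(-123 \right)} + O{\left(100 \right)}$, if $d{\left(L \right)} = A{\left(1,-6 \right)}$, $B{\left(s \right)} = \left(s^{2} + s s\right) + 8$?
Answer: $135$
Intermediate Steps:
$B{\left(s \right)} = 8 + 2 s^{2}$ ($B{\left(s \right)} = \left(s^{2} + s^{2}\right) + 8 = 2 s^{2} + 8 = 8 + 2 s^{2}$)
$d{\left(L \right)} = -5$ ($d{\left(L \right)} = \left(-5\right) 1 = -5$)
$O{\left(x \right)} = 40 + x$ ($O{\left(x \right)} = \left(8 + 2 \cdot 4^{2}\right) + x = \left(8 + 2 \cdot 16\right) + x = \left(8 + 32\right) + x = 40 + x$)
$d{\left(-123 \right)} + O{\left(100 \right)} = -5 + \left(40 + 100\right) = -5 + 140 = 135$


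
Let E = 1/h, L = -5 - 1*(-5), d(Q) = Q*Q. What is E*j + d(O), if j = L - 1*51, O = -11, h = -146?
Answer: 17717/146 ≈ 121.35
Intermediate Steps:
d(Q) = Q²
L = 0 (L = -5 + 5 = 0)
j = -51 (j = 0 - 1*51 = 0 - 51 = -51)
E = -1/146 (E = 1/(-146) = -1/146 ≈ -0.0068493)
E*j + d(O) = -1/146*(-51) + (-11)² = 51/146 + 121 = 17717/146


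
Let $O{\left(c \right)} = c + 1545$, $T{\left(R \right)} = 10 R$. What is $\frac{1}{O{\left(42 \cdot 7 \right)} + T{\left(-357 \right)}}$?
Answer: $- \frac{1}{1731} \approx -0.0005777$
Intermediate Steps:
$O{\left(c \right)} = 1545 + c$
$\frac{1}{O{\left(42 \cdot 7 \right)} + T{\left(-357 \right)}} = \frac{1}{\left(1545 + 42 \cdot 7\right) + 10 \left(-357\right)} = \frac{1}{\left(1545 + 294\right) - 3570} = \frac{1}{1839 - 3570} = \frac{1}{-1731} = - \frac{1}{1731}$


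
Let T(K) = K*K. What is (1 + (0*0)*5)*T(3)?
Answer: 9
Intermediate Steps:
T(K) = K**2
(1 + (0*0)*5)*T(3) = (1 + (0*0)*5)*3**2 = (1 + 0*5)*9 = (1 + 0)*9 = 1*9 = 9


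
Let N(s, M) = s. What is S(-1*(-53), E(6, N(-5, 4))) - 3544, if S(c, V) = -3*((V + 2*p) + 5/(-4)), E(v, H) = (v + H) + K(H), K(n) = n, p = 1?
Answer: -14137/4 ≈ -3534.3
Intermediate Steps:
E(v, H) = v + 2*H (E(v, H) = (v + H) + H = (H + v) + H = v + 2*H)
S(c, V) = -9/4 - 3*V (S(c, V) = -3*((V + 2*1) + 5/(-4)) = -3*((V + 2) + 5*(-¼)) = -3*((2 + V) - 5/4) = -3*(¾ + V) = -9/4 - 3*V)
S(-1*(-53), E(6, N(-5, 4))) - 3544 = (-9/4 - 3*(6 + 2*(-5))) - 3544 = (-9/4 - 3*(6 - 10)) - 3544 = (-9/4 - 3*(-4)) - 3544 = (-9/4 + 12) - 3544 = 39/4 - 3544 = -14137/4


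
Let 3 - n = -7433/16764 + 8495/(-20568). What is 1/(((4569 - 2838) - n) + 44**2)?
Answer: 9577832/35084973889 ≈ 0.00027299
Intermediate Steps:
n = 36936055/9577832 (n = 3 - (-7433/16764 + 8495/(-20568)) = 3 - (-7433*1/16764 + 8495*(-1/20568)) = 3 - (-7433/16764 - 8495/20568) = 3 - 1*(-8202559/9577832) = 3 + 8202559/9577832 = 36936055/9577832 ≈ 3.8564)
1/(((4569 - 2838) - n) + 44**2) = 1/(((4569 - 2838) - 1*36936055/9577832) + 44**2) = 1/((1731 - 36936055/9577832) + 1936) = 1/(16542291137/9577832 + 1936) = 1/(35084973889/9577832) = 9577832/35084973889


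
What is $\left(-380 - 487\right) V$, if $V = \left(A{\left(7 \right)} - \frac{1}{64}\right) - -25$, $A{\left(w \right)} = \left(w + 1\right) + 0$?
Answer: $- \frac{1830237}{64} \approx -28597.0$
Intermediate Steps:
$A{\left(w \right)} = 1 + w$ ($A{\left(w \right)} = \left(1 + w\right) + 0 = 1 + w$)
$V = \frac{2111}{64}$ ($V = \left(\left(1 + 7\right) - \frac{1}{64}\right) - -25 = \left(8 - \frac{1}{64}\right) + 25 = \frac{511}{64} + 25 = \frac{2111}{64} \approx 32.984$)
$\left(-380 - 487\right) V = \left(-380 - 487\right) \frac{2111}{64} = \left(-867\right) \frac{2111}{64} = - \frac{1830237}{64}$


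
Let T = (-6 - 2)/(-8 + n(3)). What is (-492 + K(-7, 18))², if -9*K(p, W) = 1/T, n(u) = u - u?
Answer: 19616041/81 ≈ 2.4217e+5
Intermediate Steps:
n(u) = 0
T = 1 (T = (-6 - 2)/(-8 + 0) = -8/(-8) = -8*(-⅛) = 1)
K(p, W) = -⅑ (K(p, W) = -⅑/1 = -⅑*1 = -⅑)
(-492 + K(-7, 18))² = (-492 - ⅑)² = (-4429/9)² = 19616041/81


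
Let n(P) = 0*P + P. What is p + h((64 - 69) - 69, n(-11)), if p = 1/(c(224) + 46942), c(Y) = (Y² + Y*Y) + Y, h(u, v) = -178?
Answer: -26258203/147518 ≈ -178.00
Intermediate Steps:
n(P) = P (n(P) = 0 + P = P)
c(Y) = Y + 2*Y² (c(Y) = (Y² + Y²) + Y = 2*Y² + Y = Y + 2*Y²)
p = 1/147518 (p = 1/(224*(1 + 2*224) + 46942) = 1/(224*(1 + 448) + 46942) = 1/(224*449 + 46942) = 1/(100576 + 46942) = 1/147518 ≈ 6.7788e-6)
p + h((64 - 69) - 69, n(-11)) = 1/147518 - 178 = -26258203/147518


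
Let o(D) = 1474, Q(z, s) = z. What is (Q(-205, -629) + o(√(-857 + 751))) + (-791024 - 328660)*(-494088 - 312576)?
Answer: 903208775445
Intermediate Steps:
(Q(-205, -629) + o(√(-857 + 751))) + (-791024 - 328660)*(-494088 - 312576) = (-205 + 1474) + (-791024 - 328660)*(-494088 - 312576) = 1269 - 1119684*(-806664) = 1269 + 903208774176 = 903208775445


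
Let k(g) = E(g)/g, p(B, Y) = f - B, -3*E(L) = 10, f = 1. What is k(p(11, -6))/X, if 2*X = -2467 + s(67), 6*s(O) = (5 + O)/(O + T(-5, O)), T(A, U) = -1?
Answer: -22/81405 ≈ -0.00027025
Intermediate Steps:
E(L) = -10/3 (E(L) = -1/3*10 = -10/3)
s(O) = (5 + O)/(6*(-1 + O)) (s(O) = ((5 + O)/(O - 1))/6 = ((5 + O)/(-1 + O))/6 = (5 + O)/(6*(-1 + O)))
p(B, Y) = 1 - B
k(g) = -10/(3*g)
X = -27135/22 (X = (-2467 + (5 + 67)/(6*(-1 + 67)))/2 = (-2467 + (1/6)*72/66)/2 = (-2467 + (1/6)*(1/66)*72)/2 = (-2467 + 2/11)/2 = (1/2)*(-27135/11) = -27135/22 ≈ -1233.4)
k(p(11, -6))/X = (-10/(3*(1 - 1*11)))/(-27135/22) = -10/(3*(1 - 11))*(-22/27135) = -10/3/(-10)*(-22/27135) = -10/3*(-1/10)*(-22/27135) = (1/3)*(-22/27135) = -22/81405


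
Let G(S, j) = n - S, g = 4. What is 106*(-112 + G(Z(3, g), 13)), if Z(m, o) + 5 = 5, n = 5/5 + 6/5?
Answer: -58194/5 ≈ -11639.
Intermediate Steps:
n = 11/5 (n = 5*(⅕) + 6*(⅕) = 1 + 6/5 = 11/5 ≈ 2.2000)
Z(m, o) = 0 (Z(m, o) = -5 + 5 = 0)
G(S, j) = 11/5 - S
106*(-112 + G(Z(3, g), 13)) = 106*(-112 + (11/5 - 1*0)) = 106*(-112 + (11/5 + 0)) = 106*(-112 + 11/5) = 106*(-549/5) = -58194/5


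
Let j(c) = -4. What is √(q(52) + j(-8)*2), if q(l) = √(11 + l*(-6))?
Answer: √(-8 + I*√301) ≈ 2.3564 + 3.6814*I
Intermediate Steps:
q(l) = √(11 - 6*l)
√(q(52) + j(-8)*2) = √(√(11 - 6*52) - 4*2) = √(√(11 - 312) - 8) = √(√(-301) - 8) = √(I*√301 - 8) = √(-8 + I*√301)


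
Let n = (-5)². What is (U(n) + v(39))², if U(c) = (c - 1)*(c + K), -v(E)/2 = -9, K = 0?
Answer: 381924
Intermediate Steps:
v(E) = 18 (v(E) = -2*(-9) = 18)
n = 25
U(c) = c*(-1 + c) (U(c) = (c - 1)*(c + 0) = (-1 + c)*c = c*(-1 + c))
(U(n) + v(39))² = (25*(-1 + 25) + 18)² = (25*24 + 18)² = (600 + 18)² = 618² = 381924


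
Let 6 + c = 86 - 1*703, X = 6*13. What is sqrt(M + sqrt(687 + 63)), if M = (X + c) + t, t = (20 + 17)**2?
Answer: sqrt(824 + 5*sqrt(30)) ≈ 29.179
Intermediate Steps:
X = 78
c = -623 (c = -6 + (86 - 1*703) = -6 + (86 - 703) = -6 - 617 = -623)
t = 1369 (t = 37**2 = 1369)
M = 824 (M = (78 - 623) + 1369 = -545 + 1369 = 824)
sqrt(M + sqrt(687 + 63)) = sqrt(824 + sqrt(687 + 63)) = sqrt(824 + sqrt(750)) = sqrt(824 + 5*sqrt(30))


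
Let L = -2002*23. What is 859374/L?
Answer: -429687/23023 ≈ -18.663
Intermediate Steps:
L = -46046
859374/L = 859374/(-46046) = 859374*(-1/46046) = -429687/23023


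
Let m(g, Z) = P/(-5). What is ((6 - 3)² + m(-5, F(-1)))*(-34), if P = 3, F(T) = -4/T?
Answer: -1428/5 ≈ -285.60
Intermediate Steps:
m(g, Z) = -⅗ (m(g, Z) = 3/(-5) = 3*(-⅕) = -⅗)
((6 - 3)² + m(-5, F(-1)))*(-34) = ((6 - 3)² - ⅗)*(-34) = (3² - ⅗)*(-34) = (9 - ⅗)*(-34) = (42/5)*(-34) = -1428/5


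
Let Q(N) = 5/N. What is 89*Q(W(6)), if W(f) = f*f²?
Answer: 445/216 ≈ 2.0602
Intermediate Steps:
W(f) = f³
89*Q(W(6)) = 89*(5/(6³)) = 89*(5/216) = 445/216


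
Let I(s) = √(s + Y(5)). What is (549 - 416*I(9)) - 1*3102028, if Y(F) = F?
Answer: -3101479 - 416*√14 ≈ -3.1030e+6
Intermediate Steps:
I(s) = √(5 + s) (I(s) = √(s + 5) = √(5 + s))
(549 - 416*I(9)) - 1*3102028 = (549 - 416*√(5 + 9)) - 1*3102028 = (549 - 416*√14) - 3102028 = -3101479 - 416*√14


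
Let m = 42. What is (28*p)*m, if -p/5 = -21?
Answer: 123480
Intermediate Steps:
p = 105 (p = -5*(-21) = 105)
(28*p)*m = (28*105)*42 = 2940*42 = 123480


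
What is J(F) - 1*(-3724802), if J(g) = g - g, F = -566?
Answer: 3724802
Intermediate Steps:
J(g) = 0
J(F) - 1*(-3724802) = 0 - 1*(-3724802) = 0 + 3724802 = 3724802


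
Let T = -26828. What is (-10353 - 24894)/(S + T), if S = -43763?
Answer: 35247/70591 ≈ 0.49931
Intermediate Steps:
(-10353 - 24894)/(S + T) = (-10353 - 24894)/(-43763 - 26828) = -35247/(-70591) = -35247*(-1/70591) = 35247/70591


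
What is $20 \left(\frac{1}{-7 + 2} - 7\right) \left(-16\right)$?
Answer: $2304$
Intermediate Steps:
$20 \left(\frac{1}{-7 + 2} - 7\right) \left(-16\right) = 20 \left(\frac{1}{-5} - 7\right) \left(-16\right) = 20 \left(- \frac{1}{5} - 7\right) \left(-16\right) = 20 \left(- \frac{36}{5}\right) \left(-16\right) = \left(-144\right) \left(-16\right) = 2304$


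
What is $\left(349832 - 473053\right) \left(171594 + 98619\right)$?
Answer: $-33295916073$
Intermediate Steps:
$\left(349832 - 473053\right) \left(171594 + 98619\right) = \left(-123221\right) 270213 = -33295916073$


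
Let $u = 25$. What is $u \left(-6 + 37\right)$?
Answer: $775$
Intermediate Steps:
$u \left(-6 + 37\right) = 25 \left(-6 + 37\right) = 25 \cdot 31 = 775$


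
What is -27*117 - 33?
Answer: -3192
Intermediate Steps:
-27*117 - 33 = -3159 - 33 = -3192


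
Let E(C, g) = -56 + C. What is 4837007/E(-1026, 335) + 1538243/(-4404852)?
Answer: -10653982168445/2383024932 ≈ -4470.8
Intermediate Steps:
4837007/E(-1026, 335) + 1538243/(-4404852) = 4837007/(-56 - 1026) + 1538243/(-4404852) = 4837007/(-1082) + 1538243*(-1/4404852) = 4837007*(-1/1082) - 1538243/4404852 = -4837007/1082 - 1538243/4404852 = -10653982168445/2383024932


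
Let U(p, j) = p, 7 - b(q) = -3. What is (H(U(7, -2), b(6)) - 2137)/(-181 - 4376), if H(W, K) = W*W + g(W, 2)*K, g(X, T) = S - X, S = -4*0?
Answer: 2158/4557 ≈ 0.47356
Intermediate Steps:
b(q) = 10 (b(q) = 7 - 1*(-3) = 7 + 3 = 10)
S = 0
g(X, T) = -X (g(X, T) = 0 - X = -X)
H(W, K) = W² - K*W (H(W, K) = W*W + (-W)*K = W² - K*W)
(H(U(7, -2), b(6)) - 2137)/(-181 - 4376) = (7*(7 - 1*10) - 2137)/(-181 - 4376) = (7*(7 - 10) - 2137)/(-4557) = (7*(-3) - 2137)*(-1/4557) = (-21 - 2137)*(-1/4557) = -2158*(-1/4557) = 2158/4557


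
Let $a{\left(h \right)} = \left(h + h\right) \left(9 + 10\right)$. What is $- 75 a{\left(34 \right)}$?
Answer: $-96900$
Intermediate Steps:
$a{\left(h \right)} = 38 h$ ($a{\left(h \right)} = 2 h 19 = 38 h$)
$- 75 a{\left(34 \right)} = - 75 \cdot 38 \cdot 34 = \left(-75\right) 1292 = -96900$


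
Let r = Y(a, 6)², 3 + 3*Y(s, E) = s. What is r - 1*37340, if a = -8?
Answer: -335939/9 ≈ -37327.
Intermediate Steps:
Y(s, E) = -1 + s/3
r = 121/9 (r = (-1 + (⅓)*(-8))² = (-1 - 8/3)² = (-11/3)² = 121/9 ≈ 13.444)
r - 1*37340 = 121/9 - 1*37340 = 121/9 - 37340 = -335939/9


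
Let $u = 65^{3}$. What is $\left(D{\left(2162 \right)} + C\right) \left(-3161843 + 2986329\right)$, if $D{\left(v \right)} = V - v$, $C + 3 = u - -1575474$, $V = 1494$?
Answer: $-324600505992$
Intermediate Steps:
$u = 274625$
$C = 1850096$ ($C = -3 + \left(274625 - -1575474\right) = -3 + \left(274625 + 1575474\right) = -3 + 1850099 = 1850096$)
$D{\left(v \right)} = 1494 - v$
$\left(D{\left(2162 \right)} + C\right) \left(-3161843 + 2986329\right) = \left(\left(1494 - 2162\right) + 1850096\right) \left(-3161843 + 2986329\right) = \left(\left(1494 - 2162\right) + 1850096\right) \left(-175514\right) = \left(-668 + 1850096\right) \left(-175514\right) = 1849428 \left(-175514\right) = -324600505992$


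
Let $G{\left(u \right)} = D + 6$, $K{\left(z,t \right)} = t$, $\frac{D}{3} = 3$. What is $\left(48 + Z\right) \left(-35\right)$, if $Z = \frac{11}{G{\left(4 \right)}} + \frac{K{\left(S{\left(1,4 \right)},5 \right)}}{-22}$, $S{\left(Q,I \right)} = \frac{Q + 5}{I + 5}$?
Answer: $- \frac{112049}{66} \approx -1697.7$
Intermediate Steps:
$S{\left(Q,I \right)} = \frac{5 + Q}{5 + I}$
$D = 9$ ($D = 3 \cdot 3 = 9$)
$G{\left(u \right)} = 15$ ($G{\left(u \right)} = 9 + 6 = 15$)
$Z = \frac{167}{330}$ ($Z = \frac{11}{15} + \frac{5}{-22} = 11 \cdot \frac{1}{15} + 5 \left(- \frac{1}{22}\right) = \frac{11}{15} - \frac{5}{22} = \frac{167}{330} \approx 0.50606$)
$\left(48 + Z\right) \left(-35\right) = \left(48 + \frac{167}{330}\right) \left(-35\right) = \frac{16007}{330} \left(-35\right) = - \frac{112049}{66}$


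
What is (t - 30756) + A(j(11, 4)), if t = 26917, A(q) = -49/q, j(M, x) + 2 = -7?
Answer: -34502/9 ≈ -3833.6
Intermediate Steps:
j(M, x) = -9 (j(M, x) = -2 - 7 = -9)
(t - 30756) + A(j(11, 4)) = (26917 - 30756) - 49/(-9) = -3839 - 49*(-⅑) = -3839 + 49/9 = -34502/9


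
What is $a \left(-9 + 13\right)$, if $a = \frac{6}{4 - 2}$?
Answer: $12$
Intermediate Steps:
$a = 3$ ($a = \frac{6}{2} = 6 \cdot \frac{1}{2} = 3$)
$a \left(-9 + 13\right) = 3 \left(-9 + 13\right) = 3 \cdot 4 = 12$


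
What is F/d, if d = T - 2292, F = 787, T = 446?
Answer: -787/1846 ≈ -0.42633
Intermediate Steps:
d = -1846 (d = 446 - 2292 = -1846)
F/d = 787/(-1846) = 787*(-1/1846) = -787/1846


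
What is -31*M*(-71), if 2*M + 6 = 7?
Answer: 2201/2 ≈ 1100.5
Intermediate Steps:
M = 1/2 (M = -3 + (1/2)*7 = -3 + 7/2 = 1/2 ≈ 0.50000)
-31*M*(-71) = -31*1/2*(-71) = -31/2*(-71) = 2201/2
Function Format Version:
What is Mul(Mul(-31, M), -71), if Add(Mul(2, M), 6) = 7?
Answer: Rational(2201, 2) ≈ 1100.5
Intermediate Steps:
M = Rational(1, 2) (M = Add(-3, Mul(Rational(1, 2), 7)) = Add(-3, Rational(7, 2)) = Rational(1, 2) ≈ 0.50000)
Mul(Mul(-31, M), -71) = Mul(Mul(-31, Rational(1, 2)), -71) = Mul(Rational(-31, 2), -71) = Rational(2201, 2)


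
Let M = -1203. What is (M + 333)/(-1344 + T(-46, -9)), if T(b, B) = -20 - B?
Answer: 174/271 ≈ 0.64207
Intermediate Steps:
(M + 333)/(-1344 + T(-46, -9)) = (-1203 + 333)/(-1344 + (-20 - 1*(-9))) = -870/(-1344 + (-20 + 9)) = -870/(-1344 - 11) = -870/(-1355) = -870*(-1/1355) = 174/271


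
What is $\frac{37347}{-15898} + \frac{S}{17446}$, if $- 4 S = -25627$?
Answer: $- \frac{1099402501}{554713016} \approx -1.9819$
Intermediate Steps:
$S = \frac{25627}{4}$ ($S = \left(- \frac{1}{4}\right) \left(-25627\right) = \frac{25627}{4} \approx 6406.8$)
$\frac{37347}{-15898} + \frac{S}{17446} = \frac{37347}{-15898} + \frac{25627}{4 \cdot 17446} = 37347 \left(- \frac{1}{15898}\right) + \frac{25627}{4} \cdot \frac{1}{17446} = - \frac{37347}{15898} + \frac{25627}{69784} = - \frac{1099402501}{554713016}$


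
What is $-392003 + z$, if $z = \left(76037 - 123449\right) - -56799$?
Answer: $-382616$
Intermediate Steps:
$z = 9387$ ($z = \left(76037 - 123449\right) + 56799 = -47412 + 56799 = 9387$)
$-392003 + z = -392003 + 9387 = -382616$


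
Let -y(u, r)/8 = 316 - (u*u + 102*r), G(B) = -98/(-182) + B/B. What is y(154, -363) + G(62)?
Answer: -1417084/13 ≈ -1.0901e+5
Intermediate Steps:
G(B) = 20/13 (G(B) = -98*(-1/182) + 1 = 7/13 + 1 = 20/13)
y(u, r) = -2528 + 8*u² + 816*r (y(u, r) = -8*(316 - (u*u + 102*r)) = -8*(316 - (u² + 102*r)) = -8*(316 + (-u² - 102*r)) = -8*(316 - u² - 102*r) = -2528 + 8*u² + 816*r)
y(154, -363) + G(62) = (-2528 + 8*154² + 816*(-363)) + 20/13 = (-2528 + 8*23716 - 296208) + 20/13 = (-2528 + 189728 - 296208) + 20/13 = -109008 + 20/13 = -1417084/13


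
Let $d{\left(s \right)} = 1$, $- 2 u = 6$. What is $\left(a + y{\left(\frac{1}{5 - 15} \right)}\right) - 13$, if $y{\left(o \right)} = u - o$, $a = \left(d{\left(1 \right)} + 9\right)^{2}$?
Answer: $\frac{841}{10} \approx 84.1$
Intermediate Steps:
$u = -3$ ($u = \left(- \frac{1}{2}\right) 6 = -3$)
$a = 100$ ($a = \left(1 + 9\right)^{2} = 10^{2} = 100$)
$y{\left(o \right)} = -3 - o$
$\left(a + y{\left(\frac{1}{5 - 15} \right)}\right) - 13 = \left(100 - \left(3 + \frac{1}{5 - 15}\right)\right) - 13 = \left(100 - \frac{29}{10}\right) - 13 = \frac{971}{10} - 13 = \frac{841}{10}$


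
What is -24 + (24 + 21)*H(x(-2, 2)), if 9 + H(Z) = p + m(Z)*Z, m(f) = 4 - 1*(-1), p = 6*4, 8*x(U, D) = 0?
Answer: 651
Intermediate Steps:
x(U, D) = 0 (x(U, D) = (⅛)*0 = 0)
p = 24
m(f) = 5 (m(f) = 4 + 1 = 5)
H(Z) = 15 + 5*Z (H(Z) = -9 + (24 + 5*Z) = 15 + 5*Z)
-24 + (24 + 21)*H(x(-2, 2)) = -24 + (24 + 21)*(15 + 5*0) = -24 + 45*(15 + 0) = -24 + 45*15 = -24 + 675 = 651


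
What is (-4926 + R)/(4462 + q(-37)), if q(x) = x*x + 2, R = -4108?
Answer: -9034/5833 ≈ -1.5488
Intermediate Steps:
q(x) = 2 + x**2 (q(x) = x**2 + 2 = 2 + x**2)
(-4926 + R)/(4462 + q(-37)) = (-4926 - 4108)/(4462 + (2 + (-37)**2)) = -9034/(4462 + (2 + 1369)) = -9034/(4462 + 1371) = -9034/5833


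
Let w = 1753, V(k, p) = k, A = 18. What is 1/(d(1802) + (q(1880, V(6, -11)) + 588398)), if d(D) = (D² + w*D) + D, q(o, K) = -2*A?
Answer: 1/6996274 ≈ 1.4293e-7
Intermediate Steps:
q(o, K) = -36 (q(o, K) = -2*18 = -36)
d(D) = D² + 1754*D (d(D) = (D² + 1753*D) + D = D² + 1754*D)
1/(d(1802) + (q(1880, V(6, -11)) + 588398)) = 1/(1802*(1754 + 1802) + (-36 + 588398)) = 1/(1802*3556 + 588362) = 1/(6407912 + 588362) = 1/6996274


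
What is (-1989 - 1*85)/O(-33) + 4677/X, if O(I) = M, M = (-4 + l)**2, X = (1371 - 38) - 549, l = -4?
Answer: -41459/1568 ≈ -26.441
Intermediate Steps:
X = 784 (X = 1333 - 549 = 784)
M = 64 (M = (-4 - 4)**2 = (-8)**2 = 64)
O(I) = 64
(-1989 - 1*85)/O(-33) + 4677/X = (-1989 - 1*85)/64 + 4677/784 = (-1989 - 85)*(1/64) + 4677*(1/784) = -2074*1/64 + 4677/784 = -1037/32 + 4677/784 = -41459/1568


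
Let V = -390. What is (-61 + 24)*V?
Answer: 14430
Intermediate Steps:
(-61 + 24)*V = (-61 + 24)*(-390) = -37*(-390) = 14430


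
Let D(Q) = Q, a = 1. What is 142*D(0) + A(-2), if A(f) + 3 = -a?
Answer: -4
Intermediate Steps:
A(f) = -4 (A(f) = -3 - 1*1 = -3 - 1 = -4)
142*D(0) + A(-2) = 142*0 - 4 = 0 - 4 = -4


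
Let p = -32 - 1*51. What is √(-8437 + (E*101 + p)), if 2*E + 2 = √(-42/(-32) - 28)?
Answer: √(-137936 + 202*I*√427)/4 ≈ 1.4047 + 92.86*I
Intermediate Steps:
E = -1 + I*√427/8 (E = -1 + √(-42/(-32) - 28)/2 = -1 + √(-42*(-1/32) - 28)/2 = -1 + √(21/16 - 28)/2 = -1 + √(-427/16)/2 = -1 + (I*√427/4)/2 = -1 + I*√427/8 ≈ -1.0 + 2.583*I)
p = -83 (p = -32 - 51 = -83)
√(-8437 + (E*101 + p)) = √(-8437 + ((-1 + I*√427/8)*101 - 83)) = √(-8437 + ((-101 + 101*I*√427/8) - 83)) = √(-8437 + (-184 + 101*I*√427/8)) = √(-8621 + 101*I*√427/8)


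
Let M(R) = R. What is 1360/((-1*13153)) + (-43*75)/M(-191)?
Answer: 42158665/2512223 ≈ 16.781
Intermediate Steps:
1360/((-1*13153)) + (-43*75)/M(-191) = 1360/((-1*13153)) - 43*75/(-191) = 1360/(-13153) - 3225*(-1/191) = 1360*(-1/13153) + 3225/191 = -1360/13153 + 3225/191 = 42158665/2512223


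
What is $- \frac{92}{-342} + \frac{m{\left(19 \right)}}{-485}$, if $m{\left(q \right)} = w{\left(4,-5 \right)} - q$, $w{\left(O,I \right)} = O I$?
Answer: $\frac{28979}{82935} \approx 0.34942$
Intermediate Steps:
$w{\left(O,I \right)} = I O$
$m{\left(q \right)} = -20 - q$ ($m{\left(q \right)} = \left(-5\right) 4 - q = -20 - q$)
$- \frac{92}{-342} + \frac{m{\left(19 \right)}}{-485} = - \frac{92}{-342} + \frac{-20 - 19}{-485} = \left(-92\right) \left(- \frac{1}{342}\right) + \left(-20 - 19\right) \left(- \frac{1}{485}\right) = \frac{46}{171} - - \frac{39}{485} = \frac{46}{171} + \frac{39}{485} = \frac{28979}{82935}$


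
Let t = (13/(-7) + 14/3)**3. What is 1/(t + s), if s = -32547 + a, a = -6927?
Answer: -9261/365363335 ≈ -2.5347e-5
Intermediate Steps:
t = 205379/9261 (t = (13*(-1/7) + 14*(1/3))**3 = (-13/7 + 14/3)**3 = (59/21)**3 = 205379/9261 ≈ 22.177)
s = -39474 (s = -32547 - 6927 = -39474)
1/(t + s) = 1/(205379/9261 - 39474) = 1/(-365363335/9261) = -9261/365363335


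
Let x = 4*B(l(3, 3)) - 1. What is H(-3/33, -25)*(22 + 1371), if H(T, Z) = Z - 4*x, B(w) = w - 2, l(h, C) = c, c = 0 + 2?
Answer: -29253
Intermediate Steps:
c = 2
l(h, C) = 2
B(w) = -2 + w
x = -1 (x = 4*(-2 + 2) - 1 = 4*0 - 1 = 0 - 1 = -1)
H(T, Z) = 4 + Z (H(T, Z) = Z - 4*(-1) = Z + 4 = 4 + Z)
H(-3/33, -25)*(22 + 1371) = (4 - 25)*(22 + 1371) = -21*1393 = -29253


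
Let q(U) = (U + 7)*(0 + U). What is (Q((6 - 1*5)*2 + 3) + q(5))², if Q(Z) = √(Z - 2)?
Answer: (60 + √3)² ≈ 3810.8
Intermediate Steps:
Q(Z) = √(-2 + Z)
q(U) = U*(7 + U) (q(U) = (7 + U)*U = U*(7 + U))
(Q((6 - 1*5)*2 + 3) + q(5))² = (√(-2 + ((6 - 1*5)*2 + 3)) + 5*(7 + 5))² = (√(-2 + ((6 - 5)*2 + 3)) + 5*12)² = (√(-2 + (1*2 + 3)) + 60)² = (√(-2 + (2 + 3)) + 60)² = (√(-2 + 5) + 60)² = (√3 + 60)² = (60 + √3)²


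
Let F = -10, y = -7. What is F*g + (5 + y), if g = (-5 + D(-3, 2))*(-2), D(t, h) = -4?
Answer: -182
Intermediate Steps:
g = 18 (g = (-5 - 4)*(-2) = -9*(-2) = 18)
F*g + (5 + y) = -10*18 + (5 - 7) = -180 - 2 = -182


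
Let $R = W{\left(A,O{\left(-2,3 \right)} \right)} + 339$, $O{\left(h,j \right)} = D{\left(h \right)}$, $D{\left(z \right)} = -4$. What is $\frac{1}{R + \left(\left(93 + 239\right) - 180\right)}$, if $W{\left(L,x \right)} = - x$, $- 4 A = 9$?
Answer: $\frac{1}{495} \approx 0.0020202$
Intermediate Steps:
$A = - \frac{9}{4}$ ($A = \left(- \frac{1}{4}\right) 9 = - \frac{9}{4} \approx -2.25$)
$O{\left(h,j \right)} = -4$
$R = 343$ ($R = \left(-1\right) \left(-4\right) + 339 = 4 + 339 = 343$)
$\frac{1}{R + \left(\left(93 + 239\right) - 180\right)} = \frac{1}{343 + \left(\left(93 + 239\right) - 180\right)} = \frac{1}{343 + \left(332 - 180\right)} = \frac{1}{343 + 152} = \frac{1}{495}$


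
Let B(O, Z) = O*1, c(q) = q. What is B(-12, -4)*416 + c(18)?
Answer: -4974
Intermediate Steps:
B(O, Z) = O
B(-12, -4)*416 + c(18) = -12*416 + 18 = -4992 + 18 = -4974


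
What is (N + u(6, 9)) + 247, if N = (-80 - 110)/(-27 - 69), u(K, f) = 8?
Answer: 12335/48 ≈ 256.98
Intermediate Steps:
N = 95/48 (N = -190/(-96) = -190*(-1/96) = 95/48 ≈ 1.9792)
(N + u(6, 9)) + 247 = (95/48 + 8) + 247 = 479/48 + 247 = 12335/48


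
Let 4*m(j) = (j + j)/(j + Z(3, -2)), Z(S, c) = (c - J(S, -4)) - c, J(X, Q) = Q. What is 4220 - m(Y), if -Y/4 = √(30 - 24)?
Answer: 21097/5 - √6/10 ≈ 4219.2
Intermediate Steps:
Y = -4*√6 (Y = -4*√(30 - 24) = -4*√6 ≈ -9.7980)
Z(S, c) = 4 (Z(S, c) = (c - 1*(-4)) - c = (c + 4) - c = (4 + c) - c = 4)
m(j) = j/(2*(4 + j)) (m(j) = ((j + j)/(j + 4))/4 = ((2*j)/(4 + j))/4 = (2*j/(4 + j))/4 = j/(2*(4 + j)))
4220 - m(Y) = 4220 - (-4*√6)/(2*(4 - 4*√6)) = 4220 - (-2)*√6/(4 - 4*√6) = 4220 + 2*√6/(4 - 4*√6)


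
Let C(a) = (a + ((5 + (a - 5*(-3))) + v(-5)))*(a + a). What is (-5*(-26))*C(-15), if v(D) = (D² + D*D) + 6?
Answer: -179400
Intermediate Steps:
v(D) = 6 + 2*D² (v(D) = (D² + D²) + 6 = 2*D² + 6 = 6 + 2*D²)
C(a) = 2*a*(76 + 2*a) (C(a) = (a + ((5 + (a - 5*(-3))) + (6 + 2*(-5)²)))*(a + a) = (a + ((5 + (a + 15)) + (6 + 2*25)))*(2*a) = (a + ((5 + (15 + a)) + (6 + 50)))*(2*a) = (a + ((20 + a) + 56))*(2*a) = (a + (76 + a))*(2*a) = (76 + 2*a)*(2*a) = 2*a*(76 + 2*a))
(-5*(-26))*C(-15) = (-5*(-26))*(4*(-15)*(38 - 15)) = 130*(4*(-15)*23) = 130*(-1380) = -179400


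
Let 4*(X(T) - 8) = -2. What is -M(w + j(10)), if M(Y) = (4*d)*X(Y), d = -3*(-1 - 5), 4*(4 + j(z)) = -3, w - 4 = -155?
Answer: -540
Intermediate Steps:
w = -151 (w = 4 - 155 = -151)
X(T) = 15/2 (X(T) = 8 + (¼)*(-2) = 8 - ½ = 15/2)
j(z) = -19/4 (j(z) = -4 + (¼)*(-3) = -4 - ¾ = -19/4)
d = 18 (d = -3*(-6) = 18)
M(Y) = 540 (M(Y) = (4*18)*(15/2) = 72*(15/2) = 540)
-M(w + j(10)) = -1*540 = -540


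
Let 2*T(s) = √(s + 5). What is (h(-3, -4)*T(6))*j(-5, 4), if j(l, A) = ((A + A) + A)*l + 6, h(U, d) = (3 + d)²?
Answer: -27*√11 ≈ -89.549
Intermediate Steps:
T(s) = √(5 + s)/2 (T(s) = √(s + 5)/2 = √(5 + s)/2)
j(l, A) = 6 + 3*A*l (j(l, A) = (2*A + A)*l + 6 = (3*A)*l + 6 = 3*A*l + 6 = 6 + 3*A*l)
(h(-3, -4)*T(6))*j(-5, 4) = ((3 - 4)²*(√(5 + 6)/2))*(6 + 3*4*(-5)) = ((-1)²*(√11/2))*(6 - 60) = (1*(√11/2))*(-54) = (√11/2)*(-54) = -27*√11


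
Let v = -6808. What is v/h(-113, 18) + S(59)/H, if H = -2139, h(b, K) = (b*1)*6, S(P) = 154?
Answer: 2409650/241707 ≈ 9.9693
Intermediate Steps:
h(b, K) = 6*b (h(b, K) = b*6 = 6*b)
v/h(-113, 18) + S(59)/H = -6808/(6*(-113)) + 154/(-2139) = -6808/(-678) + 154*(-1/2139) = -6808*(-1/678) - 154/2139 = 3404/339 - 154/2139 = 2409650/241707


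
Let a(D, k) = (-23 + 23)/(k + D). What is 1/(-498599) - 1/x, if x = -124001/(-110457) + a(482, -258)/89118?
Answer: -55073873744/61826774599 ≈ -0.89078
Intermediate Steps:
a(D, k) = 0 (a(D, k) = 0/(D + k) = 0)
x = 124001/110457 (x = -124001/(-110457) + 0/89118 = -124001*(-1/110457) + 0*(1/89118) = 124001/110457 + 0 = 124001/110457 ≈ 1.1226)
1/(-498599) - 1/x = 1/(-498599) - 1/124001/110457 = -1/498599 - 1*110457/124001 = -1/498599 - 110457/124001 = -55073873744/61826774599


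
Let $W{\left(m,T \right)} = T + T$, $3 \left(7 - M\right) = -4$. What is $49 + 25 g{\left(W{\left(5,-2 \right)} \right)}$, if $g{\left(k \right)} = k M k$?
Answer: $\frac{10147}{3} \approx 3382.3$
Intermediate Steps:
$M = \frac{25}{3}$ ($M = 7 - - \frac{4}{3} = 7 + \frac{4}{3} = \frac{25}{3} \approx 8.3333$)
$W{\left(m,T \right)} = 2 T$
$g{\left(k \right)} = \frac{25 k^{2}}{3}$ ($g{\left(k \right)} = k \frac{25}{3} k = \frac{25 k}{3} k = \frac{25 k^{2}}{3}$)
$49 + 25 g{\left(W{\left(5,-2 \right)} \right)} = 49 + 25 \frac{25 \left(2 \left(-2\right)\right)^{2}}{3} = 49 + 25 \frac{25 \left(-4\right)^{2}}{3} = 49 + 25 \cdot \frac{25}{3} \cdot 16 = 49 + 25 \cdot \frac{400}{3} = 49 + \frac{10000}{3} = \frac{10147}{3}$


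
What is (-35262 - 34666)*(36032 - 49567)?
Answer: 946475480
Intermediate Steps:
(-35262 - 34666)*(36032 - 49567) = -69928*(-13535) = 946475480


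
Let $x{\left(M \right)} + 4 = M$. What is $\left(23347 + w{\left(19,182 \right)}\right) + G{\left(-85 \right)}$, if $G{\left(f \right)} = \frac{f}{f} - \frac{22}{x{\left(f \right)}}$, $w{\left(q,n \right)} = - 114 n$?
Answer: $\frac{231422}{89} \approx 2600.2$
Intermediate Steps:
$x{\left(M \right)} = -4 + M$
$G{\left(f \right)} = 1 - \frac{22}{-4 + f}$ ($G{\left(f \right)} = \frac{f}{f} - \frac{22}{-4 + f} = 1 - \frac{22}{-4 + f}$)
$\left(23347 + w{\left(19,182 \right)}\right) + G{\left(-85 \right)} = \left(23347 - 20748\right) + \frac{-26 - 85}{-4 - 85} = \left(23347 - 20748\right) + \frac{1}{-89} \left(-111\right) = 2599 - - \frac{111}{89} = 2599 + \frac{111}{89} = \frac{231422}{89}$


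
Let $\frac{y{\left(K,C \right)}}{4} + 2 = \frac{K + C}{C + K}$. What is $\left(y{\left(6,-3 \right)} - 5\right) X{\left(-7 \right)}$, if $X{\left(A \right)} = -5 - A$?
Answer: $-18$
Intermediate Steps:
$y{\left(K,C \right)} = -4$ ($y{\left(K,C \right)} = -8 + 4 \frac{K + C}{C + K} = -8 + 4 \frac{C + K}{C + K} = -8 + 4 \cdot 1 = -8 + 4 = -4$)
$\left(y{\left(6,-3 \right)} - 5\right) X{\left(-7 \right)} = \left(-4 - 5\right) \left(-5 - -7\right) = \left(-4 + \left(-24 + 19\right)\right) \left(-5 + 7\right) = \left(-4 - 5\right) 2 = \left(-9\right) 2 = -18$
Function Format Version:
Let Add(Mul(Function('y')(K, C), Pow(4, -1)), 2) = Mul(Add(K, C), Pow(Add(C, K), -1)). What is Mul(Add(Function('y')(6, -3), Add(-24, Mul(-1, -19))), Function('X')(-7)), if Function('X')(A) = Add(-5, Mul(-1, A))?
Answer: -18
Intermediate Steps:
Function('y')(K, C) = -4 (Function('y')(K, C) = Add(-8, Mul(4, Mul(Add(K, C), Pow(Add(C, K), -1)))) = Add(-8, Mul(4, Mul(Add(C, K), Pow(Add(C, K), -1)))) = Add(-8, Mul(4, 1)) = Add(-8, 4) = -4)
Mul(Add(Function('y')(6, -3), Add(-24, Mul(-1, -19))), Function('X')(-7)) = Mul(Add(-4, Add(-24, Mul(-1, -19))), Add(-5, Mul(-1, -7))) = Mul(Add(-4, Add(-24, 19)), Add(-5, 7)) = Mul(Add(-4, -5), 2) = Mul(-9, 2) = -18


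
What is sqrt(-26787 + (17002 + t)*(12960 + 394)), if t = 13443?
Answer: sqrt(406535743) ≈ 20163.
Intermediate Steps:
sqrt(-26787 + (17002 + t)*(12960 + 394)) = sqrt(-26787 + (17002 + 13443)*(12960 + 394)) = sqrt(-26787 + 30445*13354) = sqrt(-26787 + 406562530) = sqrt(406535743)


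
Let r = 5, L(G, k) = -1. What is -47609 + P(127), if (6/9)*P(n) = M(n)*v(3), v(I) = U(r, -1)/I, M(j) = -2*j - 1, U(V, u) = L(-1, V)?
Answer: -94963/2 ≈ -47482.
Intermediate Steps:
U(V, u) = -1
M(j) = -1 - 2*j
v(I) = -1/I
P(n) = 1/2 + n (P(n) = 3*((-1 - 2*n)*(-1/3))/2 = 3*(1/3 + 2*n/3)/2 = 1/2 + n)
-47609 + P(127) = -47609 + (1/2 + 127) = -47609 + 255/2 = -94963/2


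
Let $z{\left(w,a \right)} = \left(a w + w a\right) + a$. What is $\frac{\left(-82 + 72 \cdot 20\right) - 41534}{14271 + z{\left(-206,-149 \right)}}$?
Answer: $- \frac{2232}{4195} \approx -0.53206$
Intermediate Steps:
$z{\left(w,a \right)} = a + 2 a w$ ($z{\left(w,a \right)} = \left(a w + a w\right) + a = 2 a w + a = a + 2 a w$)
$\frac{\left(-82 + 72 \cdot 20\right) - 41534}{14271 + z{\left(-206,-149 \right)}} = \frac{\left(-82 + 72 \cdot 20\right) - 41534}{14271 - 149 \left(1 + 2 \left(-206\right)\right)} = \frac{\left(-82 + 1440\right) - 41534}{14271 - 149 \left(1 - 412\right)} = \frac{1358 - 41534}{14271 - -61239} = - \frac{40176}{14271 + 61239} = - \frac{40176}{75510} = \left(-40176\right) \frac{1}{75510} = - \frac{2232}{4195}$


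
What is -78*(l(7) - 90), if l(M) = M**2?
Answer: 3198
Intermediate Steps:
-78*(l(7) - 90) = -78*(7**2 - 90) = -78*(49 - 90) = -78*(-41) = 3198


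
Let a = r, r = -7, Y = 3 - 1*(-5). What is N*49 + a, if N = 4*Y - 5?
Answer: 1316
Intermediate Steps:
Y = 8 (Y = 3 + 5 = 8)
a = -7
N = 27 (N = 4*8 - 5 = 32 - 5 = 27)
N*49 + a = 27*49 - 7 = 1323 - 7 = 1316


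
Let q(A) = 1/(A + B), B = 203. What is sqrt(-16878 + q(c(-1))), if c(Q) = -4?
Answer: I*sqrt(668385479)/199 ≈ 129.92*I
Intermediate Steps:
q(A) = 1/(203 + A) (q(A) = 1/(A + 203) = 1/(203 + A))
sqrt(-16878 + q(c(-1))) = sqrt(-16878 + 1/(203 - 4)) = sqrt(-16878 + 1/199) = sqrt(-3358721/199) = I*sqrt(668385479)/199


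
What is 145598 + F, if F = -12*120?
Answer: 144158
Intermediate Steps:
F = -1440
145598 + F = 145598 - 1440 = 144158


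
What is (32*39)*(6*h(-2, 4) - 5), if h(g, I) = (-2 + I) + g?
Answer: -6240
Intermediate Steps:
h(g, I) = -2 + I + g
(32*39)*(6*h(-2, 4) - 5) = (32*39)*(6*(-2 + 4 - 2) - 5) = 1248*(6*0 - 5) = 1248*(0 - 5) = 1248*(-5) = -6240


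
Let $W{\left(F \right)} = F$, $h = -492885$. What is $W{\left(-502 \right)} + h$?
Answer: $-493387$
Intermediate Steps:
$W{\left(-502 \right)} + h = -502 - 492885 = -493387$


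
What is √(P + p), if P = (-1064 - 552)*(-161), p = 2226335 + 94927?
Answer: √2581438 ≈ 1606.7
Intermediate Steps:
p = 2321262
P = 260176 (P = -1616*(-161) = 260176)
√(P + p) = √(260176 + 2321262) = √2581438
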